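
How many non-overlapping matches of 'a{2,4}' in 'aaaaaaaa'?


Pattern 'a{2,4}' matches between 2 and 4 consecutive a's (greedy).
String: 'aaaaaaaa'
Finding runs of a's and applying greedy matching:
  Run at pos 0: 'aaaaaaaa' (length 8)
Matches: ['aaaa', 'aaaa']
Count: 2

2


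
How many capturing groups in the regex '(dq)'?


To count capturing groups, count each '(' that starts a group.
Pattern: '(dq)'
Walking through the pattern:
  Position 0: '(' -> group #1
Total capturing groups: 1

1


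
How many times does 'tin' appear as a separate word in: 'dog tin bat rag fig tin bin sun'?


Scanning each word for exact match 'tin':
  Word 1: 'dog' -> no
  Word 2: 'tin' -> MATCH
  Word 3: 'bat' -> no
  Word 4: 'rag' -> no
  Word 5: 'fig' -> no
  Word 6: 'tin' -> MATCH
  Word 7: 'bin' -> no
  Word 8: 'sun' -> no
Total matches: 2

2


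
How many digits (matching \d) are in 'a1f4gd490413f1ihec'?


\d matches any digit 0-9.
Scanning 'a1f4gd490413f1ihec':
  pos 1: '1' -> DIGIT
  pos 3: '4' -> DIGIT
  pos 6: '4' -> DIGIT
  pos 7: '9' -> DIGIT
  pos 8: '0' -> DIGIT
  pos 9: '4' -> DIGIT
  pos 10: '1' -> DIGIT
  pos 11: '3' -> DIGIT
  pos 13: '1' -> DIGIT
Digits found: ['1', '4', '4', '9', '0', '4', '1', '3', '1']
Total: 9

9


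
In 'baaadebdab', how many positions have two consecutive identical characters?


Looking for consecutive identical characters in 'baaadebdab':
  pos 0-1: 'b' vs 'a' -> different
  pos 1-2: 'a' vs 'a' -> MATCH ('aa')
  pos 2-3: 'a' vs 'a' -> MATCH ('aa')
  pos 3-4: 'a' vs 'd' -> different
  pos 4-5: 'd' vs 'e' -> different
  pos 5-6: 'e' vs 'b' -> different
  pos 6-7: 'b' vs 'd' -> different
  pos 7-8: 'd' vs 'a' -> different
  pos 8-9: 'a' vs 'b' -> different
Consecutive identical pairs: ['aa', 'aa']
Count: 2

2


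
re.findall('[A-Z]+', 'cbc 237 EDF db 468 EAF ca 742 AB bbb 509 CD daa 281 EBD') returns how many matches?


Pattern '[A-Z]+' finds one or more uppercase letters.
Text: 'cbc 237 EDF db 468 EAF ca 742 AB bbb 509 CD daa 281 EBD'
Scanning for matches:
  Match 1: 'EDF'
  Match 2: 'EAF'
  Match 3: 'AB'
  Match 4: 'CD'
  Match 5: 'EBD'
Total matches: 5

5


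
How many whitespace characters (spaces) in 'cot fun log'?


\s matches whitespace characters (spaces, tabs, etc.).
Text: 'cot fun log'
This text has 3 words separated by spaces.
Number of spaces = number of words - 1 = 3 - 1 = 2

2


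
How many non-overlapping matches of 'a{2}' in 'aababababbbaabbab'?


Pattern 'a{2}' matches exactly 2 consecutive a's (greedy, non-overlapping).
String: 'aababababbbaabbab'
Scanning for runs of a's:
  Run at pos 0: 'aa' (length 2) -> 1 match(es)
  Run at pos 3: 'a' (length 1) -> 0 match(es)
  Run at pos 5: 'a' (length 1) -> 0 match(es)
  Run at pos 7: 'a' (length 1) -> 0 match(es)
  Run at pos 11: 'aa' (length 2) -> 1 match(es)
  Run at pos 15: 'a' (length 1) -> 0 match(es)
Matches found: ['aa', 'aa']
Total: 2

2


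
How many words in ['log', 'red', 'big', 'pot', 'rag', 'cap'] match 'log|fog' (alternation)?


Alternation 'log|fog' matches either 'log' or 'fog'.
Checking each word:
  'log' -> MATCH
  'red' -> no
  'big' -> no
  'pot' -> no
  'rag' -> no
  'cap' -> no
Matches: ['log']
Count: 1

1


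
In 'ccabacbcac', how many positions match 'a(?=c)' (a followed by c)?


Lookahead 'a(?=c)' matches 'a' only when followed by 'c'.
String: 'ccabacbcac'
Checking each position where char is 'a':
  pos 2: 'a' -> no (next='b')
  pos 4: 'a' -> MATCH (next='c')
  pos 8: 'a' -> MATCH (next='c')
Matching positions: [4, 8]
Count: 2

2


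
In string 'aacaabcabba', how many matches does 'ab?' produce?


Pattern 'ab?' matches 'a' optionally followed by 'b'.
String: 'aacaabcabba'
Scanning left to right for 'a' then checking next char:
  Match 1: 'a' (a not followed by b)
  Match 2: 'a' (a not followed by b)
  Match 3: 'a' (a not followed by b)
  Match 4: 'ab' (a followed by b)
  Match 5: 'ab' (a followed by b)
  Match 6: 'a' (a not followed by b)
Total matches: 6

6


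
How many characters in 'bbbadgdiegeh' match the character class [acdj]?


Character class [acdj] matches any of: {a, c, d, j}
Scanning string 'bbbadgdiegeh' character by character:
  pos 0: 'b' -> no
  pos 1: 'b' -> no
  pos 2: 'b' -> no
  pos 3: 'a' -> MATCH
  pos 4: 'd' -> MATCH
  pos 5: 'g' -> no
  pos 6: 'd' -> MATCH
  pos 7: 'i' -> no
  pos 8: 'e' -> no
  pos 9: 'g' -> no
  pos 10: 'e' -> no
  pos 11: 'h' -> no
Total matches: 3

3


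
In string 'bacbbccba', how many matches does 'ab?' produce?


Pattern 'ab?' matches 'a' optionally followed by 'b'.
String: 'bacbbccba'
Scanning left to right for 'a' then checking next char:
  Match 1: 'a' (a not followed by b)
  Match 2: 'a' (a not followed by b)
Total matches: 2

2


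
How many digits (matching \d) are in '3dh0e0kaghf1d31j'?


\d matches any digit 0-9.
Scanning '3dh0e0kaghf1d31j':
  pos 0: '3' -> DIGIT
  pos 3: '0' -> DIGIT
  pos 5: '0' -> DIGIT
  pos 11: '1' -> DIGIT
  pos 13: '3' -> DIGIT
  pos 14: '1' -> DIGIT
Digits found: ['3', '0', '0', '1', '3', '1']
Total: 6

6


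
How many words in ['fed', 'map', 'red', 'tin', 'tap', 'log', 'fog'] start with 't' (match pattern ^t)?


Pattern ^t anchors to start of word. Check which words begin with 't':
  'fed' -> no
  'map' -> no
  'red' -> no
  'tin' -> MATCH (starts with 't')
  'tap' -> MATCH (starts with 't')
  'log' -> no
  'fog' -> no
Matching words: ['tin', 'tap']
Count: 2

2


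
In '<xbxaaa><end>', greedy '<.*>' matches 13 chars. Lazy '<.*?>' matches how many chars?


Greedy '<.*>' tries to match as MUCH as possible.
Lazy '<.*?>' tries to match as LITTLE as possible.

String: '<xbxaaa><end>'
Greedy '<.*>' starts at first '<' and extends to the LAST '>': '<xbxaaa><end>' (13 chars)
Lazy '<.*?>' starts at first '<' and stops at the FIRST '>': '<xbxaaa>' (8 chars)

8


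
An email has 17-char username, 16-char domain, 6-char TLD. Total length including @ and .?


An email address has format: username@domain.tld
Username length: 17
'@' character: 1
Domain length: 16
'.' character: 1
TLD length: 6
Total = 17 + 1 + 16 + 1 + 6 = 41

41


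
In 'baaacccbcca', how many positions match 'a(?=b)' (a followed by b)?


Lookahead 'a(?=b)' matches 'a' only when followed by 'b'.
String: 'baaacccbcca'
Checking each position where char is 'a':
  pos 1: 'a' -> no (next='a')
  pos 2: 'a' -> no (next='a')
  pos 3: 'a' -> no (next='c')
Matching positions: []
Count: 0

0


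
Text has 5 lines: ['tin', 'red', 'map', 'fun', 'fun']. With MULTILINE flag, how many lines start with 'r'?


With MULTILINE flag, ^ matches the start of each line.
Lines: ['tin', 'red', 'map', 'fun', 'fun']
Checking which lines start with 'r':
  Line 1: 'tin' -> no
  Line 2: 'red' -> MATCH
  Line 3: 'map' -> no
  Line 4: 'fun' -> no
  Line 5: 'fun' -> no
Matching lines: ['red']
Count: 1

1


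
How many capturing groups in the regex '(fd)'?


To count capturing groups, count each '(' that starts a group.
Pattern: '(fd)'
Walking through the pattern:
  Position 0: '(' -> group #1
Total capturing groups: 1

1


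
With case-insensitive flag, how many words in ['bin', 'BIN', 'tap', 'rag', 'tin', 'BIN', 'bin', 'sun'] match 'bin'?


Case-insensitive matching: compare each word's lowercase form to 'bin'.
  'bin' -> lower='bin' -> MATCH
  'BIN' -> lower='bin' -> MATCH
  'tap' -> lower='tap' -> no
  'rag' -> lower='rag' -> no
  'tin' -> lower='tin' -> no
  'BIN' -> lower='bin' -> MATCH
  'bin' -> lower='bin' -> MATCH
  'sun' -> lower='sun' -> no
Matches: ['bin', 'BIN', 'BIN', 'bin']
Count: 4

4


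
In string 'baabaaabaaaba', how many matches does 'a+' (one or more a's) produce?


Pattern 'a+' matches one or more consecutive a's.
String: 'baabaaabaaaba'
Scanning for runs of a:
  Match 1: 'aa' (length 2)
  Match 2: 'aaa' (length 3)
  Match 3: 'aaa' (length 3)
  Match 4: 'a' (length 1)
Total matches: 4

4


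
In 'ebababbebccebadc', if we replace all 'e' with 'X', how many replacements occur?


re.sub('e', 'X', text) replaces every occurrence of 'e' with 'X'.
Text: 'ebababbebccebadc'
Scanning for 'e':
  pos 0: 'e' -> replacement #1
  pos 7: 'e' -> replacement #2
  pos 11: 'e' -> replacement #3
Total replacements: 3

3


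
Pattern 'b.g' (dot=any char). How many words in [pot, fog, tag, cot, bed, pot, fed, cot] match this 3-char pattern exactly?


Pattern 'b.g' means: starts with 'b', any single char, ends with 'g'.
Checking each word (must be exactly 3 chars):
  'pot' (len=3): no
  'fog' (len=3): no
  'tag' (len=3): no
  'cot' (len=3): no
  'bed' (len=3): no
  'pot' (len=3): no
  'fed' (len=3): no
  'cot' (len=3): no
Matching words: []
Total: 0

0


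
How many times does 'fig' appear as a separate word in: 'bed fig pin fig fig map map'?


Scanning each word for exact match 'fig':
  Word 1: 'bed' -> no
  Word 2: 'fig' -> MATCH
  Word 3: 'pin' -> no
  Word 4: 'fig' -> MATCH
  Word 5: 'fig' -> MATCH
  Word 6: 'map' -> no
  Word 7: 'map' -> no
Total matches: 3

3


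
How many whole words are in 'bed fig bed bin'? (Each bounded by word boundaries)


Word boundaries (\b) mark the start/end of each word.
Text: 'bed fig bed bin'
Splitting by whitespace:
  Word 1: 'bed'
  Word 2: 'fig'
  Word 3: 'bed'
  Word 4: 'bin'
Total whole words: 4

4


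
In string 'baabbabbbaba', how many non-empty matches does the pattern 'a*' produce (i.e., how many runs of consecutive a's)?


Pattern 'a*' matches zero or more a's. We want non-empty runs of consecutive a's.
String: 'baabbabbbaba'
Walking through the string to find runs of a's:
  Run 1: positions 1-2 -> 'aa'
  Run 2: positions 5-5 -> 'a'
  Run 3: positions 9-9 -> 'a'
  Run 4: positions 11-11 -> 'a'
Non-empty runs found: ['aa', 'a', 'a', 'a']
Count: 4

4


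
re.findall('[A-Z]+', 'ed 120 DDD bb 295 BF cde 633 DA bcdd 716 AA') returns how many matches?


Pattern '[A-Z]+' finds one or more uppercase letters.
Text: 'ed 120 DDD bb 295 BF cde 633 DA bcdd 716 AA'
Scanning for matches:
  Match 1: 'DDD'
  Match 2: 'BF'
  Match 3: 'DA'
  Match 4: 'AA'
Total matches: 4

4


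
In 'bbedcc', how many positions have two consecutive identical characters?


Looking for consecutive identical characters in 'bbedcc':
  pos 0-1: 'b' vs 'b' -> MATCH ('bb')
  pos 1-2: 'b' vs 'e' -> different
  pos 2-3: 'e' vs 'd' -> different
  pos 3-4: 'd' vs 'c' -> different
  pos 4-5: 'c' vs 'c' -> MATCH ('cc')
Consecutive identical pairs: ['bb', 'cc']
Count: 2

2


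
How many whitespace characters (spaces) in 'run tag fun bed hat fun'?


\s matches whitespace characters (spaces, tabs, etc.).
Text: 'run tag fun bed hat fun'
This text has 6 words separated by spaces.
Number of spaces = number of words - 1 = 6 - 1 = 5

5


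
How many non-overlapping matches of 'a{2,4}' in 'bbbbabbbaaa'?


Pattern 'a{2,4}' matches between 2 and 4 consecutive a's (greedy).
String: 'bbbbabbbaaa'
Finding runs of a's and applying greedy matching:
  Run at pos 4: 'a' (length 1)
  Run at pos 8: 'aaa' (length 3)
Matches: ['aaa']
Count: 1

1


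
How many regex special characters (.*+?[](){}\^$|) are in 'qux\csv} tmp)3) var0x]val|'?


Regex special characters are: . * + ? [ ] ( ) { } \ ^ $ |
Scanning 'qux\csv} tmp)3) var0x]val|':
  pos 3: '\' -> SPECIAL
  pos 7: '}' -> SPECIAL
  pos 12: ')' -> SPECIAL
  pos 14: ')' -> SPECIAL
  pos 21: ']' -> SPECIAL
  pos 25: '|' -> SPECIAL
Special chars found: ['\\', '}', ')', ')', ']', '|']
Total: 6

6


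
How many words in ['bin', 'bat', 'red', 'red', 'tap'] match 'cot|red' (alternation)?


Alternation 'cot|red' matches either 'cot' or 'red'.
Checking each word:
  'bin' -> no
  'bat' -> no
  'red' -> MATCH
  'red' -> MATCH
  'tap' -> no
Matches: ['red', 'red']
Count: 2

2


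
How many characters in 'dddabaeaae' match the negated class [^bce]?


Negated class [^bce] matches any char NOT in {b, c, e}
Scanning 'dddabaeaae':
  pos 0: 'd' -> MATCH
  pos 1: 'd' -> MATCH
  pos 2: 'd' -> MATCH
  pos 3: 'a' -> MATCH
  pos 4: 'b' -> no (excluded)
  pos 5: 'a' -> MATCH
  pos 6: 'e' -> no (excluded)
  pos 7: 'a' -> MATCH
  pos 8: 'a' -> MATCH
  pos 9: 'e' -> no (excluded)
Total matches: 7

7


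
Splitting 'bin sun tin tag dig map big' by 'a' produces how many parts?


Splitting by 'a' breaks the string at each occurrence of the separator.
Text: 'bin sun tin tag dig map big'
Parts after split:
  Part 1: 'bin sun tin t'
  Part 2: 'g dig m'
  Part 3: 'p big'
Total parts: 3

3


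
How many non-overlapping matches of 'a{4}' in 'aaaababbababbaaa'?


Pattern 'a{4}' matches exactly 4 consecutive a's (greedy, non-overlapping).
String: 'aaaababbababbaaa'
Scanning for runs of a's:
  Run at pos 0: 'aaaa' (length 4) -> 1 match(es)
  Run at pos 5: 'a' (length 1) -> 0 match(es)
  Run at pos 8: 'a' (length 1) -> 0 match(es)
  Run at pos 10: 'a' (length 1) -> 0 match(es)
  Run at pos 13: 'aaa' (length 3) -> 0 match(es)
Matches found: ['aaaa']
Total: 1

1


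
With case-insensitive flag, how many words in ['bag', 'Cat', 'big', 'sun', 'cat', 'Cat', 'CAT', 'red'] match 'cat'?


Case-insensitive matching: compare each word's lowercase form to 'cat'.
  'bag' -> lower='bag' -> no
  'Cat' -> lower='cat' -> MATCH
  'big' -> lower='big' -> no
  'sun' -> lower='sun' -> no
  'cat' -> lower='cat' -> MATCH
  'Cat' -> lower='cat' -> MATCH
  'CAT' -> lower='cat' -> MATCH
  'red' -> lower='red' -> no
Matches: ['Cat', 'cat', 'Cat', 'CAT']
Count: 4

4


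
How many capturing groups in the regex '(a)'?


To count capturing groups, count each '(' that starts a group.
Pattern: '(a)'
Walking through the pattern:
  Position 0: '(' -> group #1
Total capturing groups: 1

1


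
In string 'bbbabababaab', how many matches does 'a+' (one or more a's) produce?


Pattern 'a+' matches one or more consecutive a's.
String: 'bbbabababaab'
Scanning for runs of a:
  Match 1: 'a' (length 1)
  Match 2: 'a' (length 1)
  Match 3: 'a' (length 1)
  Match 4: 'aa' (length 2)
Total matches: 4

4


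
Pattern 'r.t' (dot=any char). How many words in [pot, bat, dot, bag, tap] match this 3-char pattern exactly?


Pattern 'r.t' means: starts with 'r', any single char, ends with 't'.
Checking each word (must be exactly 3 chars):
  'pot' (len=3): no
  'bat' (len=3): no
  'dot' (len=3): no
  'bag' (len=3): no
  'tap' (len=3): no
Matching words: []
Total: 0

0


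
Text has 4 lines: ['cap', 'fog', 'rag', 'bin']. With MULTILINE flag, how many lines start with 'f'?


With MULTILINE flag, ^ matches the start of each line.
Lines: ['cap', 'fog', 'rag', 'bin']
Checking which lines start with 'f':
  Line 1: 'cap' -> no
  Line 2: 'fog' -> MATCH
  Line 3: 'rag' -> no
  Line 4: 'bin' -> no
Matching lines: ['fog']
Count: 1

1


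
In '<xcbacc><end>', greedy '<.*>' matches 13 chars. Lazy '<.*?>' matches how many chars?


Greedy '<.*>' tries to match as MUCH as possible.
Lazy '<.*?>' tries to match as LITTLE as possible.

String: '<xcbacc><end>'
Greedy '<.*>' starts at first '<' and extends to the LAST '>': '<xcbacc><end>' (13 chars)
Lazy '<.*?>' starts at first '<' and stops at the FIRST '>': '<xcbacc>' (8 chars)

8


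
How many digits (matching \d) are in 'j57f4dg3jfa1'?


\d matches any digit 0-9.
Scanning 'j57f4dg3jfa1':
  pos 1: '5' -> DIGIT
  pos 2: '7' -> DIGIT
  pos 4: '4' -> DIGIT
  pos 7: '3' -> DIGIT
  pos 11: '1' -> DIGIT
Digits found: ['5', '7', '4', '3', '1']
Total: 5

5


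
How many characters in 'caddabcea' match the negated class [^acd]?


Negated class [^acd] matches any char NOT in {a, c, d}
Scanning 'caddabcea':
  pos 0: 'c' -> no (excluded)
  pos 1: 'a' -> no (excluded)
  pos 2: 'd' -> no (excluded)
  pos 3: 'd' -> no (excluded)
  pos 4: 'a' -> no (excluded)
  pos 5: 'b' -> MATCH
  pos 6: 'c' -> no (excluded)
  pos 7: 'e' -> MATCH
  pos 8: 'a' -> no (excluded)
Total matches: 2

2


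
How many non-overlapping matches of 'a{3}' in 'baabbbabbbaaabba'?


Pattern 'a{3}' matches exactly 3 consecutive a's (greedy, non-overlapping).
String: 'baabbbabbbaaabba'
Scanning for runs of a's:
  Run at pos 1: 'aa' (length 2) -> 0 match(es)
  Run at pos 6: 'a' (length 1) -> 0 match(es)
  Run at pos 10: 'aaa' (length 3) -> 1 match(es)
  Run at pos 15: 'a' (length 1) -> 0 match(es)
Matches found: ['aaa']
Total: 1

1


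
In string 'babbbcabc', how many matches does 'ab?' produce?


Pattern 'ab?' matches 'a' optionally followed by 'b'.
String: 'babbbcabc'
Scanning left to right for 'a' then checking next char:
  Match 1: 'ab' (a followed by b)
  Match 2: 'ab' (a followed by b)
Total matches: 2

2


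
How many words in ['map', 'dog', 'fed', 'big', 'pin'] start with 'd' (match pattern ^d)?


Pattern ^d anchors to start of word. Check which words begin with 'd':
  'map' -> no
  'dog' -> MATCH (starts with 'd')
  'fed' -> no
  'big' -> no
  'pin' -> no
Matching words: ['dog']
Count: 1

1


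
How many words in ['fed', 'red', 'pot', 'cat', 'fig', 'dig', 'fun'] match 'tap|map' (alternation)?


Alternation 'tap|map' matches either 'tap' or 'map'.
Checking each word:
  'fed' -> no
  'red' -> no
  'pot' -> no
  'cat' -> no
  'fig' -> no
  'dig' -> no
  'fun' -> no
Matches: []
Count: 0

0


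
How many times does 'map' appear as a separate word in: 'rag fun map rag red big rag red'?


Scanning each word for exact match 'map':
  Word 1: 'rag' -> no
  Word 2: 'fun' -> no
  Word 3: 'map' -> MATCH
  Word 4: 'rag' -> no
  Word 5: 'red' -> no
  Word 6: 'big' -> no
  Word 7: 'rag' -> no
  Word 8: 'red' -> no
Total matches: 1

1


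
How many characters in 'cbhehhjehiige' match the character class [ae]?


Character class [ae] matches any of: {a, e}
Scanning string 'cbhehhjehiige' character by character:
  pos 0: 'c' -> no
  pos 1: 'b' -> no
  pos 2: 'h' -> no
  pos 3: 'e' -> MATCH
  pos 4: 'h' -> no
  pos 5: 'h' -> no
  pos 6: 'j' -> no
  pos 7: 'e' -> MATCH
  pos 8: 'h' -> no
  pos 9: 'i' -> no
  pos 10: 'i' -> no
  pos 11: 'g' -> no
  pos 12: 'e' -> MATCH
Total matches: 3

3


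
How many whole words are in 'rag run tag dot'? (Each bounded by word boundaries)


Word boundaries (\b) mark the start/end of each word.
Text: 'rag run tag dot'
Splitting by whitespace:
  Word 1: 'rag'
  Word 2: 'run'
  Word 3: 'tag'
  Word 4: 'dot'
Total whole words: 4

4


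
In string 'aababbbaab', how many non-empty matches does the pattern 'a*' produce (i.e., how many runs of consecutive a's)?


Pattern 'a*' matches zero or more a's. We want non-empty runs of consecutive a's.
String: 'aababbbaab'
Walking through the string to find runs of a's:
  Run 1: positions 0-1 -> 'aa'
  Run 2: positions 3-3 -> 'a'
  Run 3: positions 7-8 -> 'aa'
Non-empty runs found: ['aa', 'a', 'aa']
Count: 3

3


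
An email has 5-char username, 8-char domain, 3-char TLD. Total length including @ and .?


An email address has format: username@domain.tld
Username length: 5
'@' character: 1
Domain length: 8
'.' character: 1
TLD length: 3
Total = 5 + 1 + 8 + 1 + 3 = 18

18


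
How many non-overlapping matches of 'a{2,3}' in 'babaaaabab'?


Pattern 'a{2,3}' matches between 2 and 3 consecutive a's (greedy).
String: 'babaaaabab'
Finding runs of a's and applying greedy matching:
  Run at pos 1: 'a' (length 1)
  Run at pos 3: 'aaaa' (length 4)
  Run at pos 8: 'a' (length 1)
Matches: ['aaa']
Count: 1

1


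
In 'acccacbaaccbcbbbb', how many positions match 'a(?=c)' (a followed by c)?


Lookahead 'a(?=c)' matches 'a' only when followed by 'c'.
String: 'acccacbaaccbcbbbb'
Checking each position where char is 'a':
  pos 0: 'a' -> MATCH (next='c')
  pos 4: 'a' -> MATCH (next='c')
  pos 7: 'a' -> no (next='a')
  pos 8: 'a' -> MATCH (next='c')
Matching positions: [0, 4, 8]
Count: 3

3


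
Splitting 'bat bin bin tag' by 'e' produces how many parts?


Splitting by 'e' breaks the string at each occurrence of the separator.
Text: 'bat bin bin tag'
Parts after split:
  Part 1: 'bat bin bin tag'
Total parts: 1

1


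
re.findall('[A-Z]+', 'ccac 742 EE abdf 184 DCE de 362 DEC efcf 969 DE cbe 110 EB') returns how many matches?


Pattern '[A-Z]+' finds one or more uppercase letters.
Text: 'ccac 742 EE abdf 184 DCE de 362 DEC efcf 969 DE cbe 110 EB'
Scanning for matches:
  Match 1: 'EE'
  Match 2: 'DCE'
  Match 3: 'DEC'
  Match 4: 'DE'
  Match 5: 'EB'
Total matches: 5

5


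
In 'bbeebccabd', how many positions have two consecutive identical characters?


Looking for consecutive identical characters in 'bbeebccabd':
  pos 0-1: 'b' vs 'b' -> MATCH ('bb')
  pos 1-2: 'b' vs 'e' -> different
  pos 2-3: 'e' vs 'e' -> MATCH ('ee')
  pos 3-4: 'e' vs 'b' -> different
  pos 4-5: 'b' vs 'c' -> different
  pos 5-6: 'c' vs 'c' -> MATCH ('cc')
  pos 6-7: 'c' vs 'a' -> different
  pos 7-8: 'a' vs 'b' -> different
  pos 8-9: 'b' vs 'd' -> different
Consecutive identical pairs: ['bb', 'ee', 'cc']
Count: 3

3


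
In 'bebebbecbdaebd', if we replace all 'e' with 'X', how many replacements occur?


re.sub('e', 'X', text) replaces every occurrence of 'e' with 'X'.
Text: 'bebebbecbdaebd'
Scanning for 'e':
  pos 1: 'e' -> replacement #1
  pos 3: 'e' -> replacement #2
  pos 6: 'e' -> replacement #3
  pos 11: 'e' -> replacement #4
Total replacements: 4

4


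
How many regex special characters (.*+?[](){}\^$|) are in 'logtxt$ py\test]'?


Regex special characters are: . * + ? [ ] ( ) { } \ ^ $ |
Scanning 'logtxt$ py\test]':
  pos 6: '$' -> SPECIAL
  pos 10: '\' -> SPECIAL
  pos 15: ']' -> SPECIAL
Special chars found: ['$', '\\', ']']
Total: 3

3


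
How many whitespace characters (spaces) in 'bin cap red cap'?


\s matches whitespace characters (spaces, tabs, etc.).
Text: 'bin cap red cap'
This text has 4 words separated by spaces.
Number of spaces = number of words - 1 = 4 - 1 = 3

3


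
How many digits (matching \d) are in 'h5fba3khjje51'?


\d matches any digit 0-9.
Scanning 'h5fba3khjje51':
  pos 1: '5' -> DIGIT
  pos 5: '3' -> DIGIT
  pos 11: '5' -> DIGIT
  pos 12: '1' -> DIGIT
Digits found: ['5', '3', '5', '1']
Total: 4

4


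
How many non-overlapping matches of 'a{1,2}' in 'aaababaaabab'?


Pattern 'a{1,2}' matches between 1 and 2 consecutive a's (greedy).
String: 'aaababaaabab'
Finding runs of a's and applying greedy matching:
  Run at pos 0: 'aaa' (length 3)
  Run at pos 4: 'a' (length 1)
  Run at pos 6: 'aaa' (length 3)
  Run at pos 10: 'a' (length 1)
Matches: ['aa', 'a', 'a', 'aa', 'a', 'a']
Count: 6

6


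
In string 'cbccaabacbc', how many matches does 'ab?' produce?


Pattern 'ab?' matches 'a' optionally followed by 'b'.
String: 'cbccaabacbc'
Scanning left to right for 'a' then checking next char:
  Match 1: 'a' (a not followed by b)
  Match 2: 'ab' (a followed by b)
  Match 3: 'a' (a not followed by b)
Total matches: 3

3


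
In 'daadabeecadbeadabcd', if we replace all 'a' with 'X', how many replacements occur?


re.sub('a', 'X', text) replaces every occurrence of 'a' with 'X'.
Text: 'daadabeecadbeadabcd'
Scanning for 'a':
  pos 1: 'a' -> replacement #1
  pos 2: 'a' -> replacement #2
  pos 4: 'a' -> replacement #3
  pos 9: 'a' -> replacement #4
  pos 13: 'a' -> replacement #5
  pos 15: 'a' -> replacement #6
Total replacements: 6

6


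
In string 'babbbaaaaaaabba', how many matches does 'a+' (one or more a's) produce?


Pattern 'a+' matches one or more consecutive a's.
String: 'babbbaaaaaaabba'
Scanning for runs of a:
  Match 1: 'a' (length 1)
  Match 2: 'aaaaaaa' (length 7)
  Match 3: 'a' (length 1)
Total matches: 3

3


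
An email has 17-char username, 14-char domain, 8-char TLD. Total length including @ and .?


An email address has format: username@domain.tld
Username length: 17
'@' character: 1
Domain length: 14
'.' character: 1
TLD length: 8
Total = 17 + 1 + 14 + 1 + 8 = 41

41


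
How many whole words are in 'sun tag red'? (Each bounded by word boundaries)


Word boundaries (\b) mark the start/end of each word.
Text: 'sun tag red'
Splitting by whitespace:
  Word 1: 'sun'
  Word 2: 'tag'
  Word 3: 'red'
Total whole words: 3

3


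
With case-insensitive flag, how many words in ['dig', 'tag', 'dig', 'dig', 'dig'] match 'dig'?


Case-insensitive matching: compare each word's lowercase form to 'dig'.
  'dig' -> lower='dig' -> MATCH
  'tag' -> lower='tag' -> no
  'dig' -> lower='dig' -> MATCH
  'dig' -> lower='dig' -> MATCH
  'dig' -> lower='dig' -> MATCH
Matches: ['dig', 'dig', 'dig', 'dig']
Count: 4

4


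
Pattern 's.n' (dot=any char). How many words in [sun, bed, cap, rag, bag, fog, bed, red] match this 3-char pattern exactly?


Pattern 's.n' means: starts with 's', any single char, ends with 'n'.
Checking each word (must be exactly 3 chars):
  'sun' (len=3): MATCH
  'bed' (len=3): no
  'cap' (len=3): no
  'rag' (len=3): no
  'bag' (len=3): no
  'fog' (len=3): no
  'bed' (len=3): no
  'red' (len=3): no
Matching words: ['sun']
Total: 1

1


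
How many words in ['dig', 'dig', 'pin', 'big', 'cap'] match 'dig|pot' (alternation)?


Alternation 'dig|pot' matches either 'dig' or 'pot'.
Checking each word:
  'dig' -> MATCH
  'dig' -> MATCH
  'pin' -> no
  'big' -> no
  'cap' -> no
Matches: ['dig', 'dig']
Count: 2

2


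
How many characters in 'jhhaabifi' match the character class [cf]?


Character class [cf] matches any of: {c, f}
Scanning string 'jhhaabifi' character by character:
  pos 0: 'j' -> no
  pos 1: 'h' -> no
  pos 2: 'h' -> no
  pos 3: 'a' -> no
  pos 4: 'a' -> no
  pos 5: 'b' -> no
  pos 6: 'i' -> no
  pos 7: 'f' -> MATCH
  pos 8: 'i' -> no
Total matches: 1

1


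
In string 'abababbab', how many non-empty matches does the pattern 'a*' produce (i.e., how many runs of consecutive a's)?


Pattern 'a*' matches zero or more a's. We want non-empty runs of consecutive a's.
String: 'abababbab'
Walking through the string to find runs of a's:
  Run 1: positions 0-0 -> 'a'
  Run 2: positions 2-2 -> 'a'
  Run 3: positions 4-4 -> 'a'
  Run 4: positions 7-7 -> 'a'
Non-empty runs found: ['a', 'a', 'a', 'a']
Count: 4

4


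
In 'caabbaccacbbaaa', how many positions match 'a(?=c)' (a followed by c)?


Lookahead 'a(?=c)' matches 'a' only when followed by 'c'.
String: 'caabbaccacbbaaa'
Checking each position where char is 'a':
  pos 1: 'a' -> no (next='a')
  pos 2: 'a' -> no (next='b')
  pos 5: 'a' -> MATCH (next='c')
  pos 8: 'a' -> MATCH (next='c')
  pos 12: 'a' -> no (next='a')
  pos 13: 'a' -> no (next='a')
Matching positions: [5, 8]
Count: 2

2


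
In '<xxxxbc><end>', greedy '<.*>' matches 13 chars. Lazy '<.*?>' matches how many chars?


Greedy '<.*>' tries to match as MUCH as possible.
Lazy '<.*?>' tries to match as LITTLE as possible.

String: '<xxxxbc><end>'
Greedy '<.*>' starts at first '<' and extends to the LAST '>': '<xxxxbc><end>' (13 chars)
Lazy '<.*?>' starts at first '<' and stops at the FIRST '>': '<xxxxbc>' (8 chars)

8


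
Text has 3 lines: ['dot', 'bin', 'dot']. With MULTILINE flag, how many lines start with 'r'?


With MULTILINE flag, ^ matches the start of each line.
Lines: ['dot', 'bin', 'dot']
Checking which lines start with 'r':
  Line 1: 'dot' -> no
  Line 2: 'bin' -> no
  Line 3: 'dot' -> no
Matching lines: []
Count: 0

0


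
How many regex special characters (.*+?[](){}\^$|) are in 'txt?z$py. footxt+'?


Regex special characters are: . * + ? [ ] ( ) { } \ ^ $ |
Scanning 'txt?z$py. footxt+':
  pos 3: '?' -> SPECIAL
  pos 5: '$' -> SPECIAL
  pos 8: '.' -> SPECIAL
  pos 16: '+' -> SPECIAL
Special chars found: ['?', '$', '.', '+']
Total: 4

4


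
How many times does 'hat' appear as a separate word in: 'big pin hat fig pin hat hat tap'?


Scanning each word for exact match 'hat':
  Word 1: 'big' -> no
  Word 2: 'pin' -> no
  Word 3: 'hat' -> MATCH
  Word 4: 'fig' -> no
  Word 5: 'pin' -> no
  Word 6: 'hat' -> MATCH
  Word 7: 'hat' -> MATCH
  Word 8: 'tap' -> no
Total matches: 3

3


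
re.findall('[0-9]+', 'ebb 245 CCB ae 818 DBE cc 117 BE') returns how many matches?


Pattern '[0-9]+' finds one or more digits.
Text: 'ebb 245 CCB ae 818 DBE cc 117 BE'
Scanning for matches:
  Match 1: '245'
  Match 2: '818'
  Match 3: '117'
Total matches: 3

3


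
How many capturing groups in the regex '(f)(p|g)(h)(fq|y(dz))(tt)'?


To count capturing groups, count each '(' that starts a group.
Pattern: '(f)(p|g)(h)(fq|y(dz))(tt)'
Walking through the pattern:
  Position 0: '(' -> group #1
  Position 3: '(' -> group #2
  Position 8: '(' -> group #3
  Position 11: '(' -> group #4
  Position 16: '(' -> group #5
  Position 21: '(' -> group #6
Total capturing groups: 6

6


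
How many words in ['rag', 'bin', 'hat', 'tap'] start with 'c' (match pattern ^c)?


Pattern ^c anchors to start of word. Check which words begin with 'c':
  'rag' -> no
  'bin' -> no
  'hat' -> no
  'tap' -> no
Matching words: []
Count: 0

0


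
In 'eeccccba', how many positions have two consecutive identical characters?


Looking for consecutive identical characters in 'eeccccba':
  pos 0-1: 'e' vs 'e' -> MATCH ('ee')
  pos 1-2: 'e' vs 'c' -> different
  pos 2-3: 'c' vs 'c' -> MATCH ('cc')
  pos 3-4: 'c' vs 'c' -> MATCH ('cc')
  pos 4-5: 'c' vs 'c' -> MATCH ('cc')
  pos 5-6: 'c' vs 'b' -> different
  pos 6-7: 'b' vs 'a' -> different
Consecutive identical pairs: ['ee', 'cc', 'cc', 'cc']
Count: 4

4


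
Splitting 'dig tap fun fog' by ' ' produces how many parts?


Splitting by ' ' breaks the string at each occurrence of the separator.
Text: 'dig tap fun fog'
Parts after split:
  Part 1: 'dig'
  Part 2: 'tap'
  Part 3: 'fun'
  Part 4: 'fog'
Total parts: 4

4


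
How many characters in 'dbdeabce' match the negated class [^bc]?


Negated class [^bc] matches any char NOT in {b, c}
Scanning 'dbdeabce':
  pos 0: 'd' -> MATCH
  pos 1: 'b' -> no (excluded)
  pos 2: 'd' -> MATCH
  pos 3: 'e' -> MATCH
  pos 4: 'a' -> MATCH
  pos 5: 'b' -> no (excluded)
  pos 6: 'c' -> no (excluded)
  pos 7: 'e' -> MATCH
Total matches: 5

5


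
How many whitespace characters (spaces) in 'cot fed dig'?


\s matches whitespace characters (spaces, tabs, etc.).
Text: 'cot fed dig'
This text has 3 words separated by spaces.
Number of spaces = number of words - 1 = 3 - 1 = 2

2


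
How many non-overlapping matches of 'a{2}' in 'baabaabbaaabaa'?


Pattern 'a{2}' matches exactly 2 consecutive a's (greedy, non-overlapping).
String: 'baabaabbaaabaa'
Scanning for runs of a's:
  Run at pos 1: 'aa' (length 2) -> 1 match(es)
  Run at pos 4: 'aa' (length 2) -> 1 match(es)
  Run at pos 8: 'aaa' (length 3) -> 1 match(es)
  Run at pos 12: 'aa' (length 2) -> 1 match(es)
Matches found: ['aa', 'aa', 'aa', 'aa']
Total: 4

4


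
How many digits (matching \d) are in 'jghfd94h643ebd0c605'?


\d matches any digit 0-9.
Scanning 'jghfd94h643ebd0c605':
  pos 5: '9' -> DIGIT
  pos 6: '4' -> DIGIT
  pos 8: '6' -> DIGIT
  pos 9: '4' -> DIGIT
  pos 10: '3' -> DIGIT
  pos 14: '0' -> DIGIT
  pos 16: '6' -> DIGIT
  pos 17: '0' -> DIGIT
  pos 18: '5' -> DIGIT
Digits found: ['9', '4', '6', '4', '3', '0', '6', '0', '5']
Total: 9

9


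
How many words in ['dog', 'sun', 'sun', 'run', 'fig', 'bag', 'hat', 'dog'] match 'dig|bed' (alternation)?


Alternation 'dig|bed' matches either 'dig' or 'bed'.
Checking each word:
  'dog' -> no
  'sun' -> no
  'sun' -> no
  'run' -> no
  'fig' -> no
  'bag' -> no
  'hat' -> no
  'dog' -> no
Matches: []
Count: 0

0


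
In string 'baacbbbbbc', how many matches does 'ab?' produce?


Pattern 'ab?' matches 'a' optionally followed by 'b'.
String: 'baacbbbbbc'
Scanning left to right for 'a' then checking next char:
  Match 1: 'a' (a not followed by b)
  Match 2: 'a' (a not followed by b)
Total matches: 2

2


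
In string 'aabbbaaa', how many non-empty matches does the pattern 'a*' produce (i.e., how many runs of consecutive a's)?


Pattern 'a*' matches zero or more a's. We want non-empty runs of consecutive a's.
String: 'aabbbaaa'
Walking through the string to find runs of a's:
  Run 1: positions 0-1 -> 'aa'
  Run 2: positions 5-7 -> 'aaa'
Non-empty runs found: ['aa', 'aaa']
Count: 2

2


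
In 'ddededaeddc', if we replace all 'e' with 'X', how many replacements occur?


re.sub('e', 'X', text) replaces every occurrence of 'e' with 'X'.
Text: 'ddededaeddc'
Scanning for 'e':
  pos 2: 'e' -> replacement #1
  pos 4: 'e' -> replacement #2
  pos 7: 'e' -> replacement #3
Total replacements: 3

3


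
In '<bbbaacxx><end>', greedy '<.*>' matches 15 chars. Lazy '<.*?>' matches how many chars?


Greedy '<.*>' tries to match as MUCH as possible.
Lazy '<.*?>' tries to match as LITTLE as possible.

String: '<bbbaacxx><end>'
Greedy '<.*>' starts at first '<' and extends to the LAST '>': '<bbbaacxx><end>' (15 chars)
Lazy '<.*?>' starts at first '<' and stops at the FIRST '>': '<bbbaacxx>' (10 chars)

10


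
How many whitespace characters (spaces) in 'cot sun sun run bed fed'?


\s matches whitespace characters (spaces, tabs, etc.).
Text: 'cot sun sun run bed fed'
This text has 6 words separated by spaces.
Number of spaces = number of words - 1 = 6 - 1 = 5

5


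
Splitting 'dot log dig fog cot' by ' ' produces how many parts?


Splitting by ' ' breaks the string at each occurrence of the separator.
Text: 'dot log dig fog cot'
Parts after split:
  Part 1: 'dot'
  Part 2: 'log'
  Part 3: 'dig'
  Part 4: 'fog'
  Part 5: 'cot'
Total parts: 5

5


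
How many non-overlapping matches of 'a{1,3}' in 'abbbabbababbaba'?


Pattern 'a{1,3}' matches between 1 and 3 consecutive a's (greedy).
String: 'abbbabbababbaba'
Finding runs of a's and applying greedy matching:
  Run at pos 0: 'a' (length 1)
  Run at pos 4: 'a' (length 1)
  Run at pos 7: 'a' (length 1)
  Run at pos 9: 'a' (length 1)
  Run at pos 12: 'a' (length 1)
  Run at pos 14: 'a' (length 1)
Matches: ['a', 'a', 'a', 'a', 'a', 'a']
Count: 6

6


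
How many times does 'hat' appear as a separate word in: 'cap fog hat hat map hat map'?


Scanning each word for exact match 'hat':
  Word 1: 'cap' -> no
  Word 2: 'fog' -> no
  Word 3: 'hat' -> MATCH
  Word 4: 'hat' -> MATCH
  Word 5: 'map' -> no
  Word 6: 'hat' -> MATCH
  Word 7: 'map' -> no
Total matches: 3

3


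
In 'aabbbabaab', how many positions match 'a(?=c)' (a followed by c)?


Lookahead 'a(?=c)' matches 'a' only when followed by 'c'.
String: 'aabbbabaab'
Checking each position where char is 'a':
  pos 0: 'a' -> no (next='a')
  pos 1: 'a' -> no (next='b')
  pos 5: 'a' -> no (next='b')
  pos 7: 'a' -> no (next='a')
  pos 8: 'a' -> no (next='b')
Matching positions: []
Count: 0

0


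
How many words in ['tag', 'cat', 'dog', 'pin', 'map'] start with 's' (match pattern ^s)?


Pattern ^s anchors to start of word. Check which words begin with 's':
  'tag' -> no
  'cat' -> no
  'dog' -> no
  'pin' -> no
  'map' -> no
Matching words: []
Count: 0

0


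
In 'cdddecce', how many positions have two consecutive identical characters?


Looking for consecutive identical characters in 'cdddecce':
  pos 0-1: 'c' vs 'd' -> different
  pos 1-2: 'd' vs 'd' -> MATCH ('dd')
  pos 2-3: 'd' vs 'd' -> MATCH ('dd')
  pos 3-4: 'd' vs 'e' -> different
  pos 4-5: 'e' vs 'c' -> different
  pos 5-6: 'c' vs 'c' -> MATCH ('cc')
  pos 6-7: 'c' vs 'e' -> different
Consecutive identical pairs: ['dd', 'dd', 'cc']
Count: 3

3


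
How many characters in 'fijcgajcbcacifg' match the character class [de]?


Character class [de] matches any of: {d, e}
Scanning string 'fijcgajcbcacifg' character by character:
  pos 0: 'f' -> no
  pos 1: 'i' -> no
  pos 2: 'j' -> no
  pos 3: 'c' -> no
  pos 4: 'g' -> no
  pos 5: 'a' -> no
  pos 6: 'j' -> no
  pos 7: 'c' -> no
  pos 8: 'b' -> no
  pos 9: 'c' -> no
  pos 10: 'a' -> no
  pos 11: 'c' -> no
  pos 12: 'i' -> no
  pos 13: 'f' -> no
  pos 14: 'g' -> no
Total matches: 0

0


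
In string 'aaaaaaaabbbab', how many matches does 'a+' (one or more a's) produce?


Pattern 'a+' matches one or more consecutive a's.
String: 'aaaaaaaabbbab'
Scanning for runs of a:
  Match 1: 'aaaaaaaa' (length 8)
  Match 2: 'a' (length 1)
Total matches: 2

2


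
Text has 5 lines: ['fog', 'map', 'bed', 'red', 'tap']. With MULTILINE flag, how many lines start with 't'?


With MULTILINE flag, ^ matches the start of each line.
Lines: ['fog', 'map', 'bed', 'red', 'tap']
Checking which lines start with 't':
  Line 1: 'fog' -> no
  Line 2: 'map' -> no
  Line 3: 'bed' -> no
  Line 4: 'red' -> no
  Line 5: 'tap' -> MATCH
Matching lines: ['tap']
Count: 1

1


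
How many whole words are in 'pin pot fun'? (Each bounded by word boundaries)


Word boundaries (\b) mark the start/end of each word.
Text: 'pin pot fun'
Splitting by whitespace:
  Word 1: 'pin'
  Word 2: 'pot'
  Word 3: 'fun'
Total whole words: 3

3


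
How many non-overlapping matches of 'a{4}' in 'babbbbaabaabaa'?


Pattern 'a{4}' matches exactly 4 consecutive a's (greedy, non-overlapping).
String: 'babbbbaabaabaa'
Scanning for runs of a's:
  Run at pos 1: 'a' (length 1) -> 0 match(es)
  Run at pos 6: 'aa' (length 2) -> 0 match(es)
  Run at pos 9: 'aa' (length 2) -> 0 match(es)
  Run at pos 12: 'aa' (length 2) -> 0 match(es)
Matches found: []
Total: 0

0


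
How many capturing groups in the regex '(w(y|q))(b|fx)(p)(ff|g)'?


To count capturing groups, count each '(' that starts a group.
Pattern: '(w(y|q))(b|fx)(p)(ff|g)'
Walking through the pattern:
  Position 0: '(' -> group #1
  Position 2: '(' -> group #2
  Position 8: '(' -> group #3
  Position 14: '(' -> group #4
  Position 17: '(' -> group #5
Total capturing groups: 5

5


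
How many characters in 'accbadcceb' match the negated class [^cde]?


Negated class [^cde] matches any char NOT in {c, d, e}
Scanning 'accbadcceb':
  pos 0: 'a' -> MATCH
  pos 1: 'c' -> no (excluded)
  pos 2: 'c' -> no (excluded)
  pos 3: 'b' -> MATCH
  pos 4: 'a' -> MATCH
  pos 5: 'd' -> no (excluded)
  pos 6: 'c' -> no (excluded)
  pos 7: 'c' -> no (excluded)
  pos 8: 'e' -> no (excluded)
  pos 9: 'b' -> MATCH
Total matches: 4

4


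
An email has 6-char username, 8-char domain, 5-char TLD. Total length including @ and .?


An email address has format: username@domain.tld
Username length: 6
'@' character: 1
Domain length: 8
'.' character: 1
TLD length: 5
Total = 6 + 1 + 8 + 1 + 5 = 21

21


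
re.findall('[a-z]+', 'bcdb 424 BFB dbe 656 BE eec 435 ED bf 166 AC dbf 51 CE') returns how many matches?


Pattern '[a-z]+' finds one or more lowercase letters.
Text: 'bcdb 424 BFB dbe 656 BE eec 435 ED bf 166 AC dbf 51 CE'
Scanning for matches:
  Match 1: 'bcdb'
  Match 2: 'dbe'
  Match 3: 'eec'
  Match 4: 'bf'
  Match 5: 'dbf'
Total matches: 5

5


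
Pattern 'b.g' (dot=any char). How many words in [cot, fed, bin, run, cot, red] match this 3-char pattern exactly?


Pattern 'b.g' means: starts with 'b', any single char, ends with 'g'.
Checking each word (must be exactly 3 chars):
  'cot' (len=3): no
  'fed' (len=3): no
  'bin' (len=3): no
  'run' (len=3): no
  'cot' (len=3): no
  'red' (len=3): no
Matching words: []
Total: 0

0


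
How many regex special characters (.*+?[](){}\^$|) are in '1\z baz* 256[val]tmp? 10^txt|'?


Regex special characters are: . * + ? [ ] ( ) { } \ ^ $ |
Scanning '1\z baz* 256[val]tmp? 10^txt|':
  pos 1: '\' -> SPECIAL
  pos 7: '*' -> SPECIAL
  pos 12: '[' -> SPECIAL
  pos 16: ']' -> SPECIAL
  pos 20: '?' -> SPECIAL
  pos 24: '^' -> SPECIAL
  pos 28: '|' -> SPECIAL
Special chars found: ['\\', '*', '[', ']', '?', '^', '|']
Total: 7

7


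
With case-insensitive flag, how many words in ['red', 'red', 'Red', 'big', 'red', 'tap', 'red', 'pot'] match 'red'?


Case-insensitive matching: compare each word's lowercase form to 'red'.
  'red' -> lower='red' -> MATCH
  'red' -> lower='red' -> MATCH
  'Red' -> lower='red' -> MATCH
  'big' -> lower='big' -> no
  'red' -> lower='red' -> MATCH
  'tap' -> lower='tap' -> no
  'red' -> lower='red' -> MATCH
  'pot' -> lower='pot' -> no
Matches: ['red', 'red', 'Red', 'red', 'red']
Count: 5

5


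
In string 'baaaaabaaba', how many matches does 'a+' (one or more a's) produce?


Pattern 'a+' matches one or more consecutive a's.
String: 'baaaaabaaba'
Scanning for runs of a:
  Match 1: 'aaaaa' (length 5)
  Match 2: 'aa' (length 2)
  Match 3: 'a' (length 1)
Total matches: 3

3


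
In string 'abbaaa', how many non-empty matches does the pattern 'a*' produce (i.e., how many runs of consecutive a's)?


Pattern 'a*' matches zero or more a's. We want non-empty runs of consecutive a's.
String: 'abbaaa'
Walking through the string to find runs of a's:
  Run 1: positions 0-0 -> 'a'
  Run 2: positions 3-5 -> 'aaa'
Non-empty runs found: ['a', 'aaa']
Count: 2

2
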